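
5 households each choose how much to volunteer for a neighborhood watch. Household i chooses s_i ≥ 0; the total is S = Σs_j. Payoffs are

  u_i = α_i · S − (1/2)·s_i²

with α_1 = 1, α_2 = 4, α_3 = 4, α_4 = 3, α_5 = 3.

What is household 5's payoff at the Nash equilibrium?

40.5

Household i's FOC: ∂u_i/∂s_i = α_i − s_i = 0, so s_i* = α_i.
NE contributions = (1, 4, 4, 3, 3); S = 15.
u_5 = α_5·S − ½·(s_5)² = 3·15 − ½·3² = 40.5.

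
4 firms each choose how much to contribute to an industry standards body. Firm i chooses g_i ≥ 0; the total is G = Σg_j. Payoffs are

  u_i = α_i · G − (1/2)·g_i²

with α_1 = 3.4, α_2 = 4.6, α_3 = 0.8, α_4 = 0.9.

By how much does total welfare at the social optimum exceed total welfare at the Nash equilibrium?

Firm i's FOC: ∂u_i/∂g_i = α_i − g_i = 0, so g_i* = α_i.
NE contributions = (3.4, 4.6, 0.8, 0.9); G = 9.7.
W^NE = (Σα)·G − ½Σα_i² = 9.7² − ½·34.17 = 77.005.
Planner sets g_i = Σα_j = 9.7 for every i, so G^SO = 4·9.7 = 38.8.
W^SO = (Σα)·G^SO − ½·4·(Σα)² = (4/2)·9.7² = 188.18.
Deadweight loss = W^SO − W^NE = 111.175.

111.175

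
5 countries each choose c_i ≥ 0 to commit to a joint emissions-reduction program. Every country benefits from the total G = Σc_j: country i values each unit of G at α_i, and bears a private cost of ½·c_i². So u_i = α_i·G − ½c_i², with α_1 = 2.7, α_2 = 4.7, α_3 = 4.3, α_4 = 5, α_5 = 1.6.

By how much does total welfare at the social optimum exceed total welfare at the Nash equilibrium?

Country i's FOC: ∂u_i/∂c_i = α_i − c_i = 0, so c_i* = α_i.
NE contributions = (2.7, 4.7, 4.3, 5, 1.6); G = 18.3.
W^NE = (Σα)·G − ½Σα_i² = 18.3² − ½·75.43 = 297.175.
Planner sets c_i = Σα_j = 18.3 for every i, so G^SO = 5·18.3 = 91.5.
W^SO = (Σα)·G^SO − ½·5·(Σα)² = (5/2)·18.3² = 837.225.
Deadweight loss = W^SO − W^NE = 540.05.

540.05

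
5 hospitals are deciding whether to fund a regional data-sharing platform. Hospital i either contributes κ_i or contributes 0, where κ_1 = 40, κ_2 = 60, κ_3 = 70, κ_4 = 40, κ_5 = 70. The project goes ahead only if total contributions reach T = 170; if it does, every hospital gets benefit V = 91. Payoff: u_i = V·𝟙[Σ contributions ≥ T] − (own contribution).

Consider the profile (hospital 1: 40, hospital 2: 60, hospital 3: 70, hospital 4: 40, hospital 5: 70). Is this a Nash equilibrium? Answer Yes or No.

No

Total = 280 ≥ 170: provided.
Hospital 1 (pledges 40, payoff 51): dropping to 0 → total 240, payoff 91. Profitable deviation.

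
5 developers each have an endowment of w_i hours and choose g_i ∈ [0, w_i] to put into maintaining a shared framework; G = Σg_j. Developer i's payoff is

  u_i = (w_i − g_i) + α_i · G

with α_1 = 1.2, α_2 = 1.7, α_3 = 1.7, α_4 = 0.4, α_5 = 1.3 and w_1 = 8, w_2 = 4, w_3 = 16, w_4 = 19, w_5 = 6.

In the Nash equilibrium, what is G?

34

∂u_i/∂g_i = α_i − 1, so developer i contributes w_i if α_i > 1, else 0.
α_i > 1 for i ∈ {1, 2, 3, 5}; NE contributions (8, 4, 16, 0, 6), G = 34.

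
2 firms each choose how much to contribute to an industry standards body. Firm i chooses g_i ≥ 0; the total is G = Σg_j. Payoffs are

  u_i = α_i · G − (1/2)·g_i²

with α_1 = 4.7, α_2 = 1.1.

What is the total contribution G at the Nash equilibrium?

Firm i's FOC: ∂u_i/∂g_i = α_i − g_i = 0, so g_i* = α_i.
NE contributions = (4.7, 1.1); G = 5.8.

5.8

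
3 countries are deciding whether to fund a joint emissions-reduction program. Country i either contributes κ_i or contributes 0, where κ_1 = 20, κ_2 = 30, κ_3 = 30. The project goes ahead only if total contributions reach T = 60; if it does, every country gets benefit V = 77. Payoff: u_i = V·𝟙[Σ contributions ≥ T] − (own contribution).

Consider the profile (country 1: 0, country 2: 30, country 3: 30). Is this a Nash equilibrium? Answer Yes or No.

Total = 60 ≥ 60: provided.
Country 1 (pledges 0, payoff 77): pledging 20 → total 80, payoff 57. No gain.
Country 2 (pledges 30, payoff 47): dropping to 0 → total 30, payoff 0. No gain.
Country 3 (pledges 30, payoff 47): dropping to 0 → total 30, payoff 0. No gain.

Yes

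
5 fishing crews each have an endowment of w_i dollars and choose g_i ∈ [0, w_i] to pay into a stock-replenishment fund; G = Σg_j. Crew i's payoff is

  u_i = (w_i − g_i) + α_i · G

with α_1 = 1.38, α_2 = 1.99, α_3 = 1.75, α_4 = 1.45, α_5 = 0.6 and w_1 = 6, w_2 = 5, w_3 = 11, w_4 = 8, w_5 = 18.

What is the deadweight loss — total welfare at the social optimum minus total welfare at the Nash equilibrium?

∂u_i/∂g_i = α_i − 1, so crew i contributes w_i if α_i > 1, else 0.
α_i > 1 for i ∈ {1, 2, 3, 4}; NE contributions (6, 5, 11, 8, 0), G = 30.
W^NE = Σw_i − G^NE + (Σα_i)·G^NE = 48 + 6.17·30 = 233.1.
Planner: ∂(Σu_j)/∂g_i = Σα_j − 1 = 6.17 > 0, so everyone contributes w_i; G^SO = 48, W^SO = 48 + 6.17·48 = 344.16.
Deadweight loss = 111.06.

111.06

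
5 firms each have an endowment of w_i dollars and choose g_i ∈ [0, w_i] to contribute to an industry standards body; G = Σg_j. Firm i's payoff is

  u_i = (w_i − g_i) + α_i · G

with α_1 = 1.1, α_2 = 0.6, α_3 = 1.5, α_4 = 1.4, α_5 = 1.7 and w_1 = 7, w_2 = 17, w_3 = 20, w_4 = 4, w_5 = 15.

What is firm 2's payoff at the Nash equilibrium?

∂u_i/∂g_i = α_i − 1, so firm i contributes w_i if α_i > 1, else 0.
α_i > 1 for i ∈ {1, 3, 4, 5}; NE contributions (7, 0, 20, 4, 15), G = 46.
u_2 = (17 − 0) + 0.6·46 = 44.6.

44.6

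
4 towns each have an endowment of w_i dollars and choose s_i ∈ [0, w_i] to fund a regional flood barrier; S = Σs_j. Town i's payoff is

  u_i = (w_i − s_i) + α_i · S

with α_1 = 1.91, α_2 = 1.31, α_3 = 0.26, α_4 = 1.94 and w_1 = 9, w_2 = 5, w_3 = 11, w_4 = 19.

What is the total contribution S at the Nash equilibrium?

∂u_i/∂s_i = α_i − 1, so town i contributes w_i if α_i > 1, else 0.
α_i > 1 for i ∈ {1, 2, 4}; NE contributions (9, 5, 0, 19), S = 33.

33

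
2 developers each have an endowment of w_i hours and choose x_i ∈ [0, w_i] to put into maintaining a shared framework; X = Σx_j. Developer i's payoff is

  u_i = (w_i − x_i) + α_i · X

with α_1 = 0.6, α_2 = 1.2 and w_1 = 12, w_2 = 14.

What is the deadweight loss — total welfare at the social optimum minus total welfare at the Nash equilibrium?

9.6

∂u_i/∂x_i = α_i − 1, so developer i contributes w_i if α_i > 1, else 0.
α_i > 1 for i ∈ {2}; NE contributions (0, 14), X = 14.
W^NE = Σw_i − X^NE + (Σα_i)·X^NE = 26 + 0.8·14 = 37.2.
Planner: ∂(Σu_j)/∂x_i = Σα_j − 1 = 0.8 > 0, so everyone contributes w_i; X^SO = 26, W^SO = 26 + 0.8·26 = 46.8.
Deadweight loss = 9.6.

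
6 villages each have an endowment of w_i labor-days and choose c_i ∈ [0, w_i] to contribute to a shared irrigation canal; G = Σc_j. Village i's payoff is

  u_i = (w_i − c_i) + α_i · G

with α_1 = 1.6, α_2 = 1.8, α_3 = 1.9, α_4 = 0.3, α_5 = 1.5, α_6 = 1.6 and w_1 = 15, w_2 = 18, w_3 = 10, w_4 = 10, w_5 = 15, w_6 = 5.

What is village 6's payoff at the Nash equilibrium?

100.8

∂u_i/∂c_i = α_i − 1, so village i contributes w_i if α_i > 1, else 0.
α_i > 1 for i ∈ {1, 2, 3, 5, 6}; NE contributions (15, 18, 10, 0, 15, 5), G = 63.
u_6 = (5 − 5) + 1.6·63 = 100.8.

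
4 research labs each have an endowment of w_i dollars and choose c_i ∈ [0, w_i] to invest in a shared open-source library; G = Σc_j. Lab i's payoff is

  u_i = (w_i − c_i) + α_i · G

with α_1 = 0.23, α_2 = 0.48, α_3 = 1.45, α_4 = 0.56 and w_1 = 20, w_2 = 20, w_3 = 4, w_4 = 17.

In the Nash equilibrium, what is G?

4

∂u_i/∂c_i = α_i − 1, so lab i contributes w_i if α_i > 1, else 0.
α_i > 1 for i ∈ {3}; NE contributions (0, 0, 4, 0), G = 4.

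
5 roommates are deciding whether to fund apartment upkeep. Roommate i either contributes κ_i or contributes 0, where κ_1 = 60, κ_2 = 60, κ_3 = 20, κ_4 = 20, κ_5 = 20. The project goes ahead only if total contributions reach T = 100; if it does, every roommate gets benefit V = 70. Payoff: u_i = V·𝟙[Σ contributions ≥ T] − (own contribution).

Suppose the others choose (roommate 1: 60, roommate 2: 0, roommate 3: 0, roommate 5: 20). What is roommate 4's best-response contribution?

20

Others' total = 80. Contributing 20 brings total to 100 ≥ 100: gain V − κ_4 = 50.
Best response: 20.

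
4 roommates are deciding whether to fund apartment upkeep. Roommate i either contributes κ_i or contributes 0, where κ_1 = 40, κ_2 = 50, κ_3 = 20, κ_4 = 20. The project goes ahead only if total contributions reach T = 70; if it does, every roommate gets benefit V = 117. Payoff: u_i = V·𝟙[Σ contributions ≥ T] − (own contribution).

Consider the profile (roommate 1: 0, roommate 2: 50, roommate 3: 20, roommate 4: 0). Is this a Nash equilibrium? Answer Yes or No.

Total = 70 ≥ 70: provided.
Roommate 1 (pledges 0, payoff 117): pledging 40 → total 110, payoff 77. No gain.
Roommate 2 (pledges 50, payoff 67): dropping to 0 → total 20, payoff 0. No gain.
Roommate 3 (pledges 20, payoff 97): dropping to 0 → total 50, payoff 0. No gain.
Roommate 4 (pledges 0, payoff 117): pledging 20 → total 90, payoff 97. No gain.

Yes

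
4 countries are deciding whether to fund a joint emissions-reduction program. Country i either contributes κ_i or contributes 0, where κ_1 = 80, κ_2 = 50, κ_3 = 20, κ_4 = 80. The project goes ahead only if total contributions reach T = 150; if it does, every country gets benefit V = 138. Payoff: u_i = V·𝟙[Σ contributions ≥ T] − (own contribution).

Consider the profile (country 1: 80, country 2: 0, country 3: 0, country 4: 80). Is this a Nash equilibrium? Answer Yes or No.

Yes

Total = 160 ≥ 150: provided.
Country 1 (pledges 80, payoff 58): dropping to 0 → total 80, payoff 0. No gain.
Country 2 (pledges 0, payoff 138): pledging 50 → total 210, payoff 88. No gain.
Country 3 (pledges 0, payoff 138): pledging 20 → total 180, payoff 118. No gain.
Country 4 (pledges 80, payoff 58): dropping to 0 → total 80, payoff 0. No gain.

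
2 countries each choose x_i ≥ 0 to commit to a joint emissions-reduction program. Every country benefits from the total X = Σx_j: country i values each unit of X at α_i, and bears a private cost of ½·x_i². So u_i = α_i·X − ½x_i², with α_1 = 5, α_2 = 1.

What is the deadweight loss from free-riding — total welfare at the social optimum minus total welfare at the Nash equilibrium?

13

Country i's FOC: ∂u_i/∂x_i = α_i − x_i = 0, so x_i* = α_i.
NE contributions = (5, 1); X = 6.
W^NE = (Σα)·X − ½Σα_i² = 6² − ½·26 = 23.
Planner sets x_i = Σα_j = 6 for every i, so X^SO = 2·6 = 12.
W^SO = (Σα)·X^SO − ½·2·(Σα)² = (2/2)·6² = 36.
Deadweight loss = W^SO − W^NE = 13.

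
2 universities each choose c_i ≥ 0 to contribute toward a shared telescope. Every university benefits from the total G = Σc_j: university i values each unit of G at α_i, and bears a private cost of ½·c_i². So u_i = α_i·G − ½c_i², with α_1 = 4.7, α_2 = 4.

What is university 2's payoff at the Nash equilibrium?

University i's FOC: ∂u_i/∂c_i = α_i − c_i = 0, so c_i* = α_i.
NE contributions = (4.7, 4); G = 8.7.
u_2 = α_2·G − ½·(c_2)² = 4·8.7 − ½·4² = 26.8.

26.8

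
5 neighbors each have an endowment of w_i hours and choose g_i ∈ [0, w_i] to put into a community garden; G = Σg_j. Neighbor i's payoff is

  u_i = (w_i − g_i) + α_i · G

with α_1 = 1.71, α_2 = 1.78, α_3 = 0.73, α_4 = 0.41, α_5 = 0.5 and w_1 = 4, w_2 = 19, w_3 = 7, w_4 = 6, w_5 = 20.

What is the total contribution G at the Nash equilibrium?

∂u_i/∂g_i = α_i − 1, so neighbor i contributes w_i if α_i > 1, else 0.
α_i > 1 for i ∈ {1, 2}; NE contributions (4, 19, 0, 0, 0), G = 23.

23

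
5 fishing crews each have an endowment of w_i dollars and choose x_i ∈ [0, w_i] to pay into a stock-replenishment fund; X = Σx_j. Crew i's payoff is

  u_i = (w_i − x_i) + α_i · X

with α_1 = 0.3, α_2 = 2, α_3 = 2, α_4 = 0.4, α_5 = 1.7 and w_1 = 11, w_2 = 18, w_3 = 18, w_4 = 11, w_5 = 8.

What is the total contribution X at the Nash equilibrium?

44

∂u_i/∂x_i = α_i − 1, so crew i contributes w_i if α_i > 1, else 0.
α_i > 1 for i ∈ {2, 3, 5}; NE contributions (0, 18, 18, 0, 8), X = 44.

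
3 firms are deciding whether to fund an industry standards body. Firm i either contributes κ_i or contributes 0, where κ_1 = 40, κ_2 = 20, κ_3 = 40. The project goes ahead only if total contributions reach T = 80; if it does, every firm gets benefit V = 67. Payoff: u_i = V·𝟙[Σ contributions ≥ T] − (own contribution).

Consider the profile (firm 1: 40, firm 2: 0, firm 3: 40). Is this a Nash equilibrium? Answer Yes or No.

Yes

Total = 80 ≥ 80: provided.
Firm 1 (pledges 40, payoff 27): dropping to 0 → total 40, payoff 0. No gain.
Firm 2 (pledges 0, payoff 67): pledging 20 → total 100, payoff 47. No gain.
Firm 3 (pledges 40, payoff 27): dropping to 0 → total 40, payoff 0. No gain.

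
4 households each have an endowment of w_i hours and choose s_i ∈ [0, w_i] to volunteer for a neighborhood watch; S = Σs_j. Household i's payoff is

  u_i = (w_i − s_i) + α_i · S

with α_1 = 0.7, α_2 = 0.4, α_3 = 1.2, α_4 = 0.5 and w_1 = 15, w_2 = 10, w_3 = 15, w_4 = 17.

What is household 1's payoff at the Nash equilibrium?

25.5

∂u_i/∂s_i = α_i − 1, so household i contributes w_i if α_i > 1, else 0.
α_i > 1 for i ∈ {3}; NE contributions (0, 0, 15, 0), S = 15.
u_1 = (15 − 0) + 0.7·15 = 25.5.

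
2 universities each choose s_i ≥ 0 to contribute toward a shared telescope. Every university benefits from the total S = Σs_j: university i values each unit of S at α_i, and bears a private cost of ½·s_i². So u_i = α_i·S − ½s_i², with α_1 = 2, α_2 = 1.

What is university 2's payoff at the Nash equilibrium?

2.5

University i's FOC: ∂u_i/∂s_i = α_i − s_i = 0, so s_i* = α_i.
NE contributions = (2, 1); S = 3.
u_2 = α_2·S − ½·(s_2)² = 1·3 − ½·1² = 2.5.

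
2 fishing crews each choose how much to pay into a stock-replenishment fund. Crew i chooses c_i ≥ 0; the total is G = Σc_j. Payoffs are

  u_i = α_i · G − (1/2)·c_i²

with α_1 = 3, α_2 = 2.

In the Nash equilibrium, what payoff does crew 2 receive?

8

Crew i's FOC: ∂u_i/∂c_i = α_i − c_i = 0, so c_i* = α_i.
NE contributions = (3, 2); G = 5.
u_2 = α_2·G − ½·(c_2)² = 2·5 − ½·2² = 8.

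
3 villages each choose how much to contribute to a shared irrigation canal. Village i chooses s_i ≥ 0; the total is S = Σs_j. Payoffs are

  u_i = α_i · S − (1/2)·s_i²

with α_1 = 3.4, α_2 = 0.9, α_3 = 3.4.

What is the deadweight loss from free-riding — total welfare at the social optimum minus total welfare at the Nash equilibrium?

Village i's FOC: ∂u_i/∂s_i = α_i − s_i = 0, so s_i* = α_i.
NE contributions = (3.4, 0.9, 3.4); S = 7.7.
W^NE = (Σα)·S − ½Σα_i² = 7.7² − ½·23.93 = 47.325.
Planner sets s_i = Σα_j = 7.7 for every i, so S^SO = 3·7.7 = 23.1.
W^SO = (Σα)·S^SO − ½·3·(Σα)² = (3/2)·7.7² = 88.935.
Deadweight loss = W^SO − W^NE = 41.61.

41.61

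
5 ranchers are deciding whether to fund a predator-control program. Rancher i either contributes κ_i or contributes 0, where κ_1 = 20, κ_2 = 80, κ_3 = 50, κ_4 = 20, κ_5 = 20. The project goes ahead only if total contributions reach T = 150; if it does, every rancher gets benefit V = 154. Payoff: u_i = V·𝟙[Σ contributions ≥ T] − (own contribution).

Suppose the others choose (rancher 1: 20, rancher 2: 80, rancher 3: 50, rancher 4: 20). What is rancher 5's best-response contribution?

0

Others' total = 170 ≥ 150; contributing adds cost 20 for no extra benefit.
Best response: 0.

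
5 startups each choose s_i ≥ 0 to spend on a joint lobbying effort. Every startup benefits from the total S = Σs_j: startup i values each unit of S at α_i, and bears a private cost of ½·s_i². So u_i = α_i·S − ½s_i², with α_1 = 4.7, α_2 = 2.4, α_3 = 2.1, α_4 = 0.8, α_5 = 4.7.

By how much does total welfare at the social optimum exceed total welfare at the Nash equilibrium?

351.63

Startup i's FOC: ∂u_i/∂s_i = α_i − s_i = 0, so s_i* = α_i.
NE contributions = (4.7, 2.4, 2.1, 0.8, 4.7); S = 14.7.
W^NE = (Σα)·S − ½Σα_i² = 14.7² − ½·54.99 = 188.595.
Planner sets s_i = Σα_j = 14.7 for every i, so S^SO = 5·14.7 = 73.5.
W^SO = (Σα)·S^SO − ½·5·(Σα)² = (5/2)·14.7² = 540.225.
Deadweight loss = W^SO − W^NE = 351.63.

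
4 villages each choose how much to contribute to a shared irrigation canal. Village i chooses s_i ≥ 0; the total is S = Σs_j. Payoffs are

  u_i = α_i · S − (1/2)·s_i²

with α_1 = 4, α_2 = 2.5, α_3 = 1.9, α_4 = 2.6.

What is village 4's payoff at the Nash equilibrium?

Village i's FOC: ∂u_i/∂s_i = α_i − s_i = 0, so s_i* = α_i.
NE contributions = (4, 2.5, 1.9, 2.6); S = 11.
u_4 = α_4·S − ½·(s_4)² = 2.6·11 − ½·2.6² = 25.22.

25.22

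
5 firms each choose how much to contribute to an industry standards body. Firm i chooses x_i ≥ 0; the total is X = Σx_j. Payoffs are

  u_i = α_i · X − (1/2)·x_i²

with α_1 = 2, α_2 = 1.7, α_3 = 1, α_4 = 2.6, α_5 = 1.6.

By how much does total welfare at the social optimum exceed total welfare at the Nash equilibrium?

127.42

Firm i's FOC: ∂u_i/∂x_i = α_i − x_i = 0, so x_i* = α_i.
NE contributions = (2, 1.7, 1, 2.6, 1.6); X = 8.9.
W^NE = (Σα)·X − ½Σα_i² = 8.9² − ½·17.21 = 70.605.
Planner sets x_i = Σα_j = 8.9 for every i, so X^SO = 5·8.9 = 44.5.
W^SO = (Σα)·X^SO − ½·5·(Σα)² = (5/2)·8.9² = 198.025.
Deadweight loss = W^SO − W^NE = 127.42.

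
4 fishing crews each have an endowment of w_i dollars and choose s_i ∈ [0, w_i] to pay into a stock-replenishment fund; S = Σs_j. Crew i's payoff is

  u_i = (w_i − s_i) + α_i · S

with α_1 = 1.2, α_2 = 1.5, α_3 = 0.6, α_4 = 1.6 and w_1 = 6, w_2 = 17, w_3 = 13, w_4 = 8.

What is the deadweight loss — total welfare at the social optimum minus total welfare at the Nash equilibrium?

50.7

∂u_i/∂s_i = α_i − 1, so crew i contributes w_i if α_i > 1, else 0.
α_i > 1 for i ∈ {1, 2, 4}; NE contributions (6, 17, 0, 8), S = 31.
W^NE = Σw_i − S^NE + (Σα_i)·S^NE = 44 + 3.9·31 = 164.9.
Planner: ∂(Σu_j)/∂s_i = Σα_j − 1 = 3.9 > 0, so everyone contributes w_i; S^SO = 44, W^SO = 44 + 3.9·44 = 215.6.
Deadweight loss = 50.7.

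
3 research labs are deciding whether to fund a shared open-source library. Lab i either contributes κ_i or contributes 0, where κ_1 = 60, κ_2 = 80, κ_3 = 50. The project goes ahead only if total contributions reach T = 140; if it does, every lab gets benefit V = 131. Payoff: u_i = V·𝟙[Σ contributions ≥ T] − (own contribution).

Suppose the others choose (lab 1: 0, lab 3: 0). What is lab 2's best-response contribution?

0

Others' total = 0. Even contributing 80 gives 80 < 140: no benefit either way.
Best response: 0.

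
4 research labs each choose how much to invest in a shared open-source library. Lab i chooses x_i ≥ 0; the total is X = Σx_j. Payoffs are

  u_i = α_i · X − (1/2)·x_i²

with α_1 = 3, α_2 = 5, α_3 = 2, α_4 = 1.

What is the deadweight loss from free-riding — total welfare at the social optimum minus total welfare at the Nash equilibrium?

140.5

Lab i's FOC: ∂u_i/∂x_i = α_i − x_i = 0, so x_i* = α_i.
NE contributions = (3, 5, 2, 1); X = 11.
W^NE = (Σα)·X − ½Σα_i² = 11² − ½·39 = 101.5.
Planner sets x_i = Σα_j = 11 for every i, so X^SO = 4·11 = 44.
W^SO = (Σα)·X^SO − ½·4·(Σα)² = (4/2)·11² = 242.
Deadweight loss = W^SO − W^NE = 140.5.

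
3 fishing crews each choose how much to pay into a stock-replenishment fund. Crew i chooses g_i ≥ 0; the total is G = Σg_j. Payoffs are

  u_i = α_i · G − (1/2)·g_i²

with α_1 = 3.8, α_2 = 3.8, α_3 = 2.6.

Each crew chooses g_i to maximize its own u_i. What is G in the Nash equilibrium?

Crew i's FOC: ∂u_i/∂g_i = α_i − g_i = 0, so g_i* = α_i.
NE contributions = (3.8, 3.8, 2.6); G = 10.2.

10.2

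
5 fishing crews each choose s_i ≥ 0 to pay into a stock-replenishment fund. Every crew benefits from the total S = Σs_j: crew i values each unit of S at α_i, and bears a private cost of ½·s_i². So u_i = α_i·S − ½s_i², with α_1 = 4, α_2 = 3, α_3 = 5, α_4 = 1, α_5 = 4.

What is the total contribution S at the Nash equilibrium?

17

Crew i's FOC: ∂u_i/∂s_i = α_i − s_i = 0, so s_i* = α_i.
NE contributions = (4, 3, 5, 1, 4); S = 17.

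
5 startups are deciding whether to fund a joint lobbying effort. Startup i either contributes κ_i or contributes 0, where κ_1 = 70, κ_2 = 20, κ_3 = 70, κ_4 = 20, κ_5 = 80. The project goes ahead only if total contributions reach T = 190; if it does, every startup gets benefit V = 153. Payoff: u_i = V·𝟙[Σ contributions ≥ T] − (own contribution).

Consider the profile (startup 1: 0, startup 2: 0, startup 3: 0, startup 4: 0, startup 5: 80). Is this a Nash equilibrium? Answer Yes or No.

Total = 80 < 190: not provided.
Startup 1 (pledges 0, payoff 0): pledging 70 → total 150, payoff -70. No gain.
Startup 2 (pledges 0, payoff 0): pledging 20 → total 100, payoff -20. No gain.
Startup 3 (pledges 0, payoff 0): pledging 70 → total 150, payoff -70. No gain.
Startup 4 (pledges 0, payoff 0): pledging 20 → total 100, payoff -20. No gain.
Startup 5 (pledges 80, payoff -80): dropping to 0 → total 0, payoff 0. Profitable deviation.

No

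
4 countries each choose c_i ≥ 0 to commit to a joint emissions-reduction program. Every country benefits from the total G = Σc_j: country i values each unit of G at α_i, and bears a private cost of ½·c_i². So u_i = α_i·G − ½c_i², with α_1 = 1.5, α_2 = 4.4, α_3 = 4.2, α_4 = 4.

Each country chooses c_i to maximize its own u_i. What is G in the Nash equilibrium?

14.1

Country i's FOC: ∂u_i/∂c_i = α_i − c_i = 0, so c_i* = α_i.
NE contributions = (1.5, 4.4, 4.2, 4); G = 14.1.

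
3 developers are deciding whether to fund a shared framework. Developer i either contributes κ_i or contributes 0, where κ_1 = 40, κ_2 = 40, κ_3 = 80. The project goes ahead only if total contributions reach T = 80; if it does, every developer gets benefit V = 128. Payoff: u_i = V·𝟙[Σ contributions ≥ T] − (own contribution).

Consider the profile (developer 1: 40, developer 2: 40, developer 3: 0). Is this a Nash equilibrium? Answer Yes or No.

Total = 80 ≥ 80: provided.
Developer 1 (pledges 40, payoff 88): dropping to 0 → total 40, payoff 0. No gain.
Developer 2 (pledges 40, payoff 88): dropping to 0 → total 40, payoff 0. No gain.
Developer 3 (pledges 0, payoff 128): pledging 80 → total 160, payoff 48. No gain.

Yes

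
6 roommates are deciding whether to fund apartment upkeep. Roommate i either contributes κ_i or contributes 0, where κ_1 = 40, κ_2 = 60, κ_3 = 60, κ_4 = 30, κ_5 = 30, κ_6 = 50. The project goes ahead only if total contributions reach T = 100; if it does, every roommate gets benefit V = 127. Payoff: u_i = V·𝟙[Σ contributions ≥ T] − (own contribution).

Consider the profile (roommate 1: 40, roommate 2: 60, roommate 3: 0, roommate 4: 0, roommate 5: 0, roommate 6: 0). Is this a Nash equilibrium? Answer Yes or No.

Yes

Total = 100 ≥ 100: provided.
Roommate 1 (pledges 40, payoff 87): dropping to 0 → total 60, payoff 0. No gain.
Roommate 2 (pledges 60, payoff 67): dropping to 0 → total 40, payoff 0. No gain.
Roommate 3 (pledges 0, payoff 127): pledging 60 → total 160, payoff 67. No gain.
Roommate 4 (pledges 0, payoff 127): pledging 30 → total 130, payoff 97. No gain.
Roommate 5 (pledges 0, payoff 127): pledging 30 → total 130, payoff 97. No gain.
Roommate 6 (pledges 0, payoff 127): pledging 50 → total 150, payoff 77. No gain.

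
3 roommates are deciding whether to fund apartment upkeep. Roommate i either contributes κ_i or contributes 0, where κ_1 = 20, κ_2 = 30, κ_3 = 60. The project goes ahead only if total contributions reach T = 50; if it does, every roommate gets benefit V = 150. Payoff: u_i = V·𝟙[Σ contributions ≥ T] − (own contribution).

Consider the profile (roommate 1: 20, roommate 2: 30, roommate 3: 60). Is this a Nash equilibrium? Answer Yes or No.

Total = 110 ≥ 50: provided.
Roommate 1 (pledges 20, payoff 130): dropping to 0 → total 90, payoff 150. Profitable deviation.

No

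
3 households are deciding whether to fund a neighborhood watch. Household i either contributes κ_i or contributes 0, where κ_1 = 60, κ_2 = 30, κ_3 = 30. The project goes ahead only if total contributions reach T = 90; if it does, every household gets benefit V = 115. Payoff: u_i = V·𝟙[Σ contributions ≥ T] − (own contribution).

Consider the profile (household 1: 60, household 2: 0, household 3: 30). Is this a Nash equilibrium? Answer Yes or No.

Yes

Total = 90 ≥ 90: provided.
Household 1 (pledges 60, payoff 55): dropping to 0 → total 30, payoff 0. No gain.
Household 2 (pledges 0, payoff 115): pledging 30 → total 120, payoff 85. No gain.
Household 3 (pledges 30, payoff 85): dropping to 0 → total 60, payoff 0. No gain.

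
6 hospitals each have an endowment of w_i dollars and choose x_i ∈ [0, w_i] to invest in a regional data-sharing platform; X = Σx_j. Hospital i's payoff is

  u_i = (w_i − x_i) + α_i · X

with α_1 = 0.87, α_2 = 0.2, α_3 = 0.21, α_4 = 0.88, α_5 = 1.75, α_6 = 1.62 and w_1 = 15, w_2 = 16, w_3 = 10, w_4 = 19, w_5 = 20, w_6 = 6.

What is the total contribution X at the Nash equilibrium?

26

∂u_i/∂x_i = α_i − 1, so hospital i contributes w_i if α_i > 1, else 0.
α_i > 1 for i ∈ {5, 6}; NE contributions (0, 0, 0, 0, 20, 6), X = 26.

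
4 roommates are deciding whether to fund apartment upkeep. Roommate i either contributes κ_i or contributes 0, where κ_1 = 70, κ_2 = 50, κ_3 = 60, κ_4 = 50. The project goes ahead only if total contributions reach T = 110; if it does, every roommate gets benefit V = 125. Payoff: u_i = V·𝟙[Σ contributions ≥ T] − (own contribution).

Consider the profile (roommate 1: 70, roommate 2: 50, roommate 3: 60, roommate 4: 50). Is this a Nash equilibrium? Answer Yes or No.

Total = 230 ≥ 110: provided.
Roommate 1 (pledges 70, payoff 55): dropping to 0 → total 160, payoff 125. Profitable deviation.

No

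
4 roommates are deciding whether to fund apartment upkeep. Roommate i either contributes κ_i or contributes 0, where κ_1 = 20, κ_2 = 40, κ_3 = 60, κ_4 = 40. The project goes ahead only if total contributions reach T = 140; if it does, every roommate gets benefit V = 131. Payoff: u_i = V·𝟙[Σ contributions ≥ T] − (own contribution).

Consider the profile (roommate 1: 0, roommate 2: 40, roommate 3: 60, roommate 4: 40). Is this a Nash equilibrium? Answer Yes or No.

Total = 140 ≥ 140: provided.
Roommate 1 (pledges 0, payoff 131): pledging 20 → total 160, payoff 111. No gain.
Roommate 2 (pledges 40, payoff 91): dropping to 0 → total 100, payoff 0. No gain.
Roommate 3 (pledges 60, payoff 71): dropping to 0 → total 80, payoff 0. No gain.
Roommate 4 (pledges 40, payoff 91): dropping to 0 → total 100, payoff 0. No gain.

Yes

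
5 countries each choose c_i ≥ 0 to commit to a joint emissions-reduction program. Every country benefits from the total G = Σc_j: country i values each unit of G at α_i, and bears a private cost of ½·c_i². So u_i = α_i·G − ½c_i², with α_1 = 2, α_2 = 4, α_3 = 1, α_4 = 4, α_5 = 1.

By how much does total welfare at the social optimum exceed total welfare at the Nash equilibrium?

235

Country i's FOC: ∂u_i/∂c_i = α_i − c_i = 0, so c_i* = α_i.
NE contributions = (2, 4, 1, 4, 1); G = 12.
W^NE = (Σα)·G − ½Σα_i² = 12² − ½·38 = 125.
Planner sets c_i = Σα_j = 12 for every i, so G^SO = 5·12 = 60.
W^SO = (Σα)·G^SO − ½·5·(Σα)² = (5/2)·12² = 360.
Deadweight loss = W^SO − W^NE = 235.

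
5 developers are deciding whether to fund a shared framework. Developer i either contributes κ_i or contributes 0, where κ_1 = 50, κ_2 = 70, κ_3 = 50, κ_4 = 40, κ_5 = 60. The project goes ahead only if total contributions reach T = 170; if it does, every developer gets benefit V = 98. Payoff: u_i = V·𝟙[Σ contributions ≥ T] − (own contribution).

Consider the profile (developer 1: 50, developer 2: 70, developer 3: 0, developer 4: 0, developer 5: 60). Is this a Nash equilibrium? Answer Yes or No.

Yes

Total = 180 ≥ 170: provided.
Developer 1 (pledges 50, payoff 48): dropping to 0 → total 130, payoff 0. No gain.
Developer 2 (pledges 70, payoff 28): dropping to 0 → total 110, payoff 0. No gain.
Developer 3 (pledges 0, payoff 98): pledging 50 → total 230, payoff 48. No gain.
Developer 4 (pledges 0, payoff 98): pledging 40 → total 220, payoff 58. No gain.
Developer 5 (pledges 60, payoff 38): dropping to 0 → total 120, payoff 0. No gain.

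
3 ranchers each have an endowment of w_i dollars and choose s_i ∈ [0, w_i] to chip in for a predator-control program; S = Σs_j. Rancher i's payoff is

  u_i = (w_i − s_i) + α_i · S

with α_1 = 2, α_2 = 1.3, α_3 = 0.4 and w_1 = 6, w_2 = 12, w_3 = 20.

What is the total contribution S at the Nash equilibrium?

∂u_i/∂s_i = α_i − 1, so rancher i contributes w_i if α_i > 1, else 0.
α_i > 1 for i ∈ {1, 2}; NE contributions (6, 12, 0), S = 18.

18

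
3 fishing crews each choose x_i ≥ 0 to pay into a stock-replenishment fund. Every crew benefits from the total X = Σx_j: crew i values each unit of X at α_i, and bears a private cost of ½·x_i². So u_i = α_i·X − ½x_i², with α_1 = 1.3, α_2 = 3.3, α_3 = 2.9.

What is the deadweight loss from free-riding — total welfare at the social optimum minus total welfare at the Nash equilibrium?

38.62

Crew i's FOC: ∂u_i/∂x_i = α_i − x_i = 0, so x_i* = α_i.
NE contributions = (1.3, 3.3, 2.9); X = 7.5.
W^NE = (Σα)·X − ½Σα_i² = 7.5² − ½·20.99 = 45.755.
Planner sets x_i = Σα_j = 7.5 for every i, so X^SO = 3·7.5 = 22.5.
W^SO = (Σα)·X^SO − ½·3·(Σα)² = (3/2)·7.5² = 84.375.
Deadweight loss = W^SO − W^NE = 38.62.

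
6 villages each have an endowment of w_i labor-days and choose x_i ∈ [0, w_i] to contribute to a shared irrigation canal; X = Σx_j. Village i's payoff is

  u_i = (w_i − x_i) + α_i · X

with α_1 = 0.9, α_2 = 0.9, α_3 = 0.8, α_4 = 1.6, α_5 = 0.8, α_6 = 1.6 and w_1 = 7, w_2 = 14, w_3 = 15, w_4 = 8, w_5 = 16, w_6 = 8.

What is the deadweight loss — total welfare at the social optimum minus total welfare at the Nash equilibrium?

∂u_i/∂x_i = α_i − 1, so village i contributes w_i if α_i > 1, else 0.
α_i > 1 for i ∈ {4, 6}; NE contributions (0, 0, 0, 8, 0, 8), X = 16.
W^NE = Σw_i − X^NE + (Σα_i)·X^NE = 68 + 5.6·16 = 157.6.
Planner: ∂(Σu_j)/∂x_i = Σα_j − 1 = 5.6 > 0, so everyone contributes w_i; X^SO = 68, W^SO = 68 + 5.6·68 = 448.8.
Deadweight loss = 291.2.

291.2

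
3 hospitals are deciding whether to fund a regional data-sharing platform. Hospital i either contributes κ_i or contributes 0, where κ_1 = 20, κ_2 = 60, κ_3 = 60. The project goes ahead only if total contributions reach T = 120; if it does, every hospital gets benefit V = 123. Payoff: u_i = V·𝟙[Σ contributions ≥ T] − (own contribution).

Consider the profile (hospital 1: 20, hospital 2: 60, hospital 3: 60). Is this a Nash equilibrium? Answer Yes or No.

No

Total = 140 ≥ 120: provided.
Hospital 1 (pledges 20, payoff 103): dropping to 0 → total 120, payoff 123. Profitable deviation.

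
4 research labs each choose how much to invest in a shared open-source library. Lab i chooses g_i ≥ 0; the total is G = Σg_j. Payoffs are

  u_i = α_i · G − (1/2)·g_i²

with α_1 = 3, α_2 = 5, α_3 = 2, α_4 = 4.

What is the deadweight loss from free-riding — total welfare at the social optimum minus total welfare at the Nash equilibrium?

223

Lab i's FOC: ∂u_i/∂g_i = α_i − g_i = 0, so g_i* = α_i.
NE contributions = (3, 5, 2, 4); G = 14.
W^NE = (Σα)·G − ½Σα_i² = 14² − ½·54 = 169.
Planner sets g_i = Σα_j = 14 for every i, so G^SO = 4·14 = 56.
W^SO = (Σα)·G^SO − ½·4·(Σα)² = (4/2)·14² = 392.
Deadweight loss = W^SO − W^NE = 223.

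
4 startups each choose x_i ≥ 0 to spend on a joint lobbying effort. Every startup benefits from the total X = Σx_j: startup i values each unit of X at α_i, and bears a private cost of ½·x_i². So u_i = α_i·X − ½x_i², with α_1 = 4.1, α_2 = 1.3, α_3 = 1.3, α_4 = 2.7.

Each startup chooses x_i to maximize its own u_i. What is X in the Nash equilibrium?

9.4

Startup i's FOC: ∂u_i/∂x_i = α_i − x_i = 0, so x_i* = α_i.
NE contributions = (4.1, 1.3, 1.3, 2.7); X = 9.4.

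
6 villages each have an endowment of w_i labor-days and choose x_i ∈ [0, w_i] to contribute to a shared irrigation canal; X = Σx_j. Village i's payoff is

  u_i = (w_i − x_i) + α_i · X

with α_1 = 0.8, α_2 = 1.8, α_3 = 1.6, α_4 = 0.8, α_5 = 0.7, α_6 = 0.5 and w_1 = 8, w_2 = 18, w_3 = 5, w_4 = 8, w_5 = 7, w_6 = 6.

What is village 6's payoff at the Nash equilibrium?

17.5

∂u_i/∂x_i = α_i − 1, so village i contributes w_i if α_i > 1, else 0.
α_i > 1 for i ∈ {2, 3}; NE contributions (0, 18, 5, 0, 0, 0), X = 23.
u_6 = (6 − 0) + 0.5·23 = 17.5.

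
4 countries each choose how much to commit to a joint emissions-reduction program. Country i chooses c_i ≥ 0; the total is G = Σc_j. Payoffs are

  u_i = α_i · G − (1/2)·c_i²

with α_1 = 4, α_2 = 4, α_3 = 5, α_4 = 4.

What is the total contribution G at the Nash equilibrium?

Country i's FOC: ∂u_i/∂c_i = α_i − c_i = 0, so c_i* = α_i.
NE contributions = (4, 4, 5, 4); G = 17.

17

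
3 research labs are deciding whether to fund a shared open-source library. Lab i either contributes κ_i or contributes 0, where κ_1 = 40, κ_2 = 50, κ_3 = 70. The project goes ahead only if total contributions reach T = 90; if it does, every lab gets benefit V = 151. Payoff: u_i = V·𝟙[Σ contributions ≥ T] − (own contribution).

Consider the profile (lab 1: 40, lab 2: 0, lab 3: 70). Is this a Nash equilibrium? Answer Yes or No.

Total = 110 ≥ 90: provided.
Lab 1 (pledges 40, payoff 111): dropping to 0 → total 70, payoff 0. No gain.
Lab 2 (pledges 0, payoff 151): pledging 50 → total 160, payoff 101. No gain.
Lab 3 (pledges 70, payoff 81): dropping to 0 → total 40, payoff 0. No gain.

Yes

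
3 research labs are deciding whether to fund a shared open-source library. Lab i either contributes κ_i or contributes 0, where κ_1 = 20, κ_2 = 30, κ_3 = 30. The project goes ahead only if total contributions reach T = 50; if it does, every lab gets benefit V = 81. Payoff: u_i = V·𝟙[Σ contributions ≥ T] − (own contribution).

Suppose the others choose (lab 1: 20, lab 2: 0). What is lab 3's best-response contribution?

Others' total = 20. Contributing 30 brings total to 50 ≥ 50: gain V − κ_3 = 51.
Best response: 30.

30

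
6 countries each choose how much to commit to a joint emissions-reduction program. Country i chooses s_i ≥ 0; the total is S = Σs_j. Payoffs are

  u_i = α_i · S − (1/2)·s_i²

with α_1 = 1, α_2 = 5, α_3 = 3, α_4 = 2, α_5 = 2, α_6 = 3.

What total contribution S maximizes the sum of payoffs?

96

Planner FOC: ∂(Σu_j)/∂s_i = (Σα_j) − s_i = 0, so s_i^SO = Σα_j = 16 for every i; S^SO = 96.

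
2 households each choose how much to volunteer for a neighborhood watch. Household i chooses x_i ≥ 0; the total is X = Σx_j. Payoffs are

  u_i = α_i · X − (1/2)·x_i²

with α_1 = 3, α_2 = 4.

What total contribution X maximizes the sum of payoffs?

Planner FOC: ∂(Σu_j)/∂x_i = (Σα_j) − x_i = 0, so x_i^SO = Σα_j = 7 for every i; X^SO = 14.

14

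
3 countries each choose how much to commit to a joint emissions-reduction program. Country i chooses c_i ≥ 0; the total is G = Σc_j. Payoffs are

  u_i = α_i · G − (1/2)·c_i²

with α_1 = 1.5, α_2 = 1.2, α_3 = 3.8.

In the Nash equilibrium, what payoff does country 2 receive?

7.08

Country i's FOC: ∂u_i/∂c_i = α_i − c_i = 0, so c_i* = α_i.
NE contributions = (1.5, 1.2, 3.8); G = 6.5.
u_2 = α_2·G − ½·(c_2)² = 1.2·6.5 − ½·1.2² = 7.08.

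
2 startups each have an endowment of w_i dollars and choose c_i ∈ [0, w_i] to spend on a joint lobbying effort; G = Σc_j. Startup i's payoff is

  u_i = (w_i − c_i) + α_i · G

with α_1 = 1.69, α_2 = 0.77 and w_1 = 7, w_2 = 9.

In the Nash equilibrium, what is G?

7

∂u_i/∂c_i = α_i − 1, so startup i contributes w_i if α_i > 1, else 0.
α_i > 1 for i ∈ {1}; NE contributions (7, 0), G = 7.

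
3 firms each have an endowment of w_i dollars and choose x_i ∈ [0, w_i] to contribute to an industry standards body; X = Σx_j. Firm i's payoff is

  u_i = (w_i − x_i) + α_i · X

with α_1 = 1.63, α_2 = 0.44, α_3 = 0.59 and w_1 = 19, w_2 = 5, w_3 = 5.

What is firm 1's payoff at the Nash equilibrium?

30.97

∂u_i/∂x_i = α_i − 1, so firm i contributes w_i if α_i > 1, else 0.
α_i > 1 for i ∈ {1}; NE contributions (19, 0, 0), X = 19.
u_1 = (19 − 19) + 1.63·19 = 30.97.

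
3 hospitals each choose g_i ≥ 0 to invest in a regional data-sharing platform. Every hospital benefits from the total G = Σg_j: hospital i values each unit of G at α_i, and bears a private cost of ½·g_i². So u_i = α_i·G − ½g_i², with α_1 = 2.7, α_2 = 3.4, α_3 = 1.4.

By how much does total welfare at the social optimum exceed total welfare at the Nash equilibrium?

38.53

Hospital i's FOC: ∂u_i/∂g_i = α_i − g_i = 0, so g_i* = α_i.
NE contributions = (2.7, 3.4, 1.4); G = 7.5.
W^NE = (Σα)·G − ½Σα_i² = 7.5² − ½·20.81 = 45.845.
Planner sets g_i = Σα_j = 7.5 for every i, so G^SO = 3·7.5 = 22.5.
W^SO = (Σα)·G^SO − ½·3·(Σα)² = (3/2)·7.5² = 84.375.
Deadweight loss = W^SO − W^NE = 38.53.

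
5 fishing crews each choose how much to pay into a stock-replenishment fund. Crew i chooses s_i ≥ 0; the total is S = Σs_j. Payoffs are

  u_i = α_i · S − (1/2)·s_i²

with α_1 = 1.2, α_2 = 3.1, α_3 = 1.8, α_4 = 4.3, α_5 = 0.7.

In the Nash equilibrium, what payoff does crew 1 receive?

12.6

Crew i's FOC: ∂u_i/∂s_i = α_i − s_i = 0, so s_i* = α_i.
NE contributions = (1.2, 3.1, 1.8, 4.3, 0.7); S = 11.1.
u_1 = α_1·S − ½·(s_1)² = 1.2·11.1 − ½·1.2² = 12.6.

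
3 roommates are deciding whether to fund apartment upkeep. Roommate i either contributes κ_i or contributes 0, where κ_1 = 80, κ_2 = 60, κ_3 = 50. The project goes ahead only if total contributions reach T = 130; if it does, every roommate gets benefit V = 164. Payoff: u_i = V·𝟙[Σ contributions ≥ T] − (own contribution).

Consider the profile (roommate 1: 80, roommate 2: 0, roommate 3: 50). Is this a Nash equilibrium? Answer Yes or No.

Total = 130 ≥ 130: provided.
Roommate 1 (pledges 80, payoff 84): dropping to 0 → total 50, payoff 0. No gain.
Roommate 2 (pledges 0, payoff 164): pledging 60 → total 190, payoff 104. No gain.
Roommate 3 (pledges 50, payoff 114): dropping to 0 → total 80, payoff 0. No gain.

Yes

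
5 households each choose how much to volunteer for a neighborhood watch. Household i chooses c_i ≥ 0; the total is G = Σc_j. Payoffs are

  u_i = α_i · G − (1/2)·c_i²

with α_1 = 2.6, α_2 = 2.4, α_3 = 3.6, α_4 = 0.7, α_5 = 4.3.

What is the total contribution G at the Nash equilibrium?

Household i's FOC: ∂u_i/∂c_i = α_i − c_i = 0, so c_i* = α_i.
NE contributions = (2.6, 2.4, 3.6, 0.7, 4.3); G = 13.6.

13.6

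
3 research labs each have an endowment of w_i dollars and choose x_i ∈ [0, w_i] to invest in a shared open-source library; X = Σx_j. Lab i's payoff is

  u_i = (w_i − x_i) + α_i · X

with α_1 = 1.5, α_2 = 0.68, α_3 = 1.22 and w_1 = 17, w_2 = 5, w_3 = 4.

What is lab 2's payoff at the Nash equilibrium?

∂u_i/∂x_i = α_i − 1, so lab i contributes w_i if α_i > 1, else 0.
α_i > 1 for i ∈ {1, 3}; NE contributions (17, 0, 4), X = 21.
u_2 = (5 − 0) + 0.68·21 = 19.28.

19.28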